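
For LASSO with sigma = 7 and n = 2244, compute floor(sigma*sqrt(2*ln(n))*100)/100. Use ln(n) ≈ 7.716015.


ln(2244) ≈ 7.716015.
2*ln(n) ≈ 15.43203.
sqrt(2*ln(n)) ≈ sqrt(15.43203) ≈ 3.928362.
lambda ≈ 7*3.928362 = 27.498534.
floor(lambda*100)/100 = 27.49.

27.49


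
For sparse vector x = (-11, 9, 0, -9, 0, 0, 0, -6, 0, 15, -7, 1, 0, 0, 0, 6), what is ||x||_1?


Non-zero entries: [(0, -11), (1, 9), (3, -9), (7, -6), (9, 15), (10, -7), (11, 1), (15, 6)]
Absolute values: [11, 9, 9, 6, 15, 7, 1, 6]
||x||_1 = sum = 64.

64


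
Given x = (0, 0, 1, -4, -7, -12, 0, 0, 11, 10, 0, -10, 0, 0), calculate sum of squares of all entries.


Non-zero entries: [(2, 1), (3, -4), (4, -7), (5, -12), (8, 11), (9, 10), (11, -10)]
Squares: [1, 16, 49, 144, 121, 100, 100]
||x||_2^2 = sum = 531.

531


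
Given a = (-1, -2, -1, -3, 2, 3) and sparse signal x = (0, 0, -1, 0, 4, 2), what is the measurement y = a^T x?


Non-zero terms: ['-1*-1', '2*4', '3*2']
Products: [1, 8, 6]
y = sum = 15.

15


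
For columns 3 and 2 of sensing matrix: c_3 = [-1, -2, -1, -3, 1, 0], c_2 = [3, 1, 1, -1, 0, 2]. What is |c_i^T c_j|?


Inner product: -1*3 + -2*1 + -1*1 + -3*-1 + 1*0 + 0*2
Products: [-3, -2, -1, 3, 0, 0]
Sum = -3.
|dot| = 3.

3


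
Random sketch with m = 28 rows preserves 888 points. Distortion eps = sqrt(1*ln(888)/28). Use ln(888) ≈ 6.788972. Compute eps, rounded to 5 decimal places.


ln(888) ≈ 6.788972.
1*ln(N)/m ≈ 1*6.788972/28 ≈ 0.24246329.
eps = sqrt(0.24246329) ≈ 0.4924056 ≈ 0.49241.

0.49241


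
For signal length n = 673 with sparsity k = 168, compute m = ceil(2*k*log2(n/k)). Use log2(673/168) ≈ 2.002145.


log2(n/k) = log2(673/168) ≈ 2.002145.
2*k*log2(n/k) ≈ 2*168*2.002145 = 672.72072.
m = ceil(672.72072) = 673.

673


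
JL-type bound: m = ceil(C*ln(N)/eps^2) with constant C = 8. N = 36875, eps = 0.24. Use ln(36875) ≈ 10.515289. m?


ln(36875) ≈ 10.515289.
eps^2 = 0.24^2 = 0.0576.
C*ln(N)/eps^2 ≈ 8*10.515289/0.0576 ≈ 1460.4568.
m = ceil(1460.4568) = 1461.

1461


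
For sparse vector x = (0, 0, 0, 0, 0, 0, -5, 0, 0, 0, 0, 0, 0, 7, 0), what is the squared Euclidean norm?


Non-zero entries: [(6, -5), (13, 7)]
Squares: [25, 49]
||x||_2^2 = sum = 74.

74


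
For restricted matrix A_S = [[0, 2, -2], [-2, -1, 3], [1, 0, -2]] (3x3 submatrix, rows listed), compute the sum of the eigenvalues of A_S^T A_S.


Sum of eigenvalues of A_S^T A_S = trace(A_S^T A_S) = sum of squared column norms of A_S.
A_S^T A_S diagonal: [5, 5, 17].
trace = 5 + 5 + 17 = 27.

27


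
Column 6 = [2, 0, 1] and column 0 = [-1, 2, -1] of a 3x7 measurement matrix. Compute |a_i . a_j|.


Inner product: 2*-1 + 0*2 + 1*-1
Products: [-2, 0, -1]
Sum = -3.
|dot| = 3.

3


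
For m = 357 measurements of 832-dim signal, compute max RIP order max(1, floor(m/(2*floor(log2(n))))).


floor(log2(832)) = 9.
2*9 = 18.
m/(2*floor(log2(n))) = 357/18 ≈ 19.8333.
floor = 19.
k = max(1, 19) = 19.

19


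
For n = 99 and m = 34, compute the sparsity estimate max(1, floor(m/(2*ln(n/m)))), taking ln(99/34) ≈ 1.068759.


n/m = 99/34.
ln(n/m) ≈ 1.068759.
2*ln(n/m) ≈ 2.137518.
m/(2*ln(n/m)) ≈ 34/2.137518 ≈ 15.9063.
floor = 15.
k_max = max(1, 15) = 15.

15


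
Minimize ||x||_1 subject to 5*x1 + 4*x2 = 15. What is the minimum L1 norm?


Axis intercepts:
  x1 = 3, x2 = 0: L1 = 3
  x1 = 0, x2 = 15/4: L1 = 15/4
x* = (3, 0)
||x*||_1 = 3.

3


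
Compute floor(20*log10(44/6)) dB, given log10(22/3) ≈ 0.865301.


||x||/||e|| = 44/6 = 22/3.
log10(22/3) ≈ 0.865301.
20*log10(||x||/||e||) ≈ 20*0.865301 = 17.30602.
floor(17.30602) = 17.

17


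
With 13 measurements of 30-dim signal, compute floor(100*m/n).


100*m/n = 100*13/30 ≈ 43.3333.
floor = 43.

43


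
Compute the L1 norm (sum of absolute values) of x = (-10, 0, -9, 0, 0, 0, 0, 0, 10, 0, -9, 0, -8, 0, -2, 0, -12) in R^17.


Non-zero entries: [(0, -10), (2, -9), (8, 10), (10, -9), (12, -8), (14, -2), (16, -12)]
Absolute values: [10, 9, 10, 9, 8, 2, 12]
||x||_1 = sum = 60.

60


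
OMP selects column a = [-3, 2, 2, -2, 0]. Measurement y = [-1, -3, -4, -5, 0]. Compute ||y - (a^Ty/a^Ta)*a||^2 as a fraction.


a^T a = 21.
a^T y = -1.
coeff = -1/21 = -1/21.
||r||^2 = 1070/21.

1070/21


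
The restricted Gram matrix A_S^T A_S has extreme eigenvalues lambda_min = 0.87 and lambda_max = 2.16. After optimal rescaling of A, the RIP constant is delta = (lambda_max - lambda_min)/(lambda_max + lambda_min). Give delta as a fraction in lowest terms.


lambda_max - lambda_min = 2.16 - 0.87 = 1.29.
lambda_max + lambda_min = 2.16 + 0.87 = 3.03.
delta = 1.29/3.03 = 129/303 = 43/101.

43/101


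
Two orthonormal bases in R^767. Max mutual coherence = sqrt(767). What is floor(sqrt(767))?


27^2 = 729 <= 767 < 784 = 28^2, so 27 <= sqrt(767) < 28.
floor(sqrt(767)) = 27.

27


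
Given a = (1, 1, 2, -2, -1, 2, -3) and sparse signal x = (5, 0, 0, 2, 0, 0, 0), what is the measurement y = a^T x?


Non-zero terms: ['1*5', '-2*2']
Products: [5, -4]
y = sum = 1.

1


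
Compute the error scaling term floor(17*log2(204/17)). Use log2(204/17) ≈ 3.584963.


log2(n/k) = log2(204/17) ≈ 3.584963.
k*log2(n/k) ≈ 17*3.584963 = 60.944371.
floor(60.944371) = 60.

60


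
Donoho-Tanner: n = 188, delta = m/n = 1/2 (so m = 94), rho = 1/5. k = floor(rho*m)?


m = 1/2*188 = 94.
rho = 1/5.
rho*m = 1/5*94 = 18.8.
k = floor(18.8) = 18.

18


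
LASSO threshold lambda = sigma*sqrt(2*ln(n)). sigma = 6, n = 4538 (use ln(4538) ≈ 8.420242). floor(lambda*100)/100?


ln(4538) ≈ 8.420242.
2*ln(n) ≈ 16.840484.
sqrt(2*ln(n)) ≈ sqrt(16.840484) ≈ 4.103716.
lambda ≈ 6*4.103716 = 24.622296.
floor(lambda*100)/100 = 24.62.

24.62


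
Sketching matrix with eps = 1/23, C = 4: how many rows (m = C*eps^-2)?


1/eps = 23.
(1/eps)^2 = 529.
m = 4*529 = 2116.

2116


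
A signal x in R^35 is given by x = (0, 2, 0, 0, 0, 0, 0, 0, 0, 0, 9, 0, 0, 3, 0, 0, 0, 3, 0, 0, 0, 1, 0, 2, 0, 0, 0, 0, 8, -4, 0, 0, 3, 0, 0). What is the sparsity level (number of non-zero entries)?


Non-zero positions: [1, 10, 13, 17, 21, 23, 28, 29, 32].
Sparsity = 9.

9


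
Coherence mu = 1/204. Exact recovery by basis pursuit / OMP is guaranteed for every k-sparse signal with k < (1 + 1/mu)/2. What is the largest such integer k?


1/mu = 204.
1 + 1/mu = 205.
(1 + 1/mu)/2 = 102.5 is not an integer, so k_max = floor(102.5) = 102.

102


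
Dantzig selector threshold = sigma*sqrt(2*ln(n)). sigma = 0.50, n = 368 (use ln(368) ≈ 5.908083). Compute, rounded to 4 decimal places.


ln(368) ≈ 5.908083.
2*ln(n) ≈ 11.816166.
sqrt(2*ln(n)) ≈ sqrt(11.816166) ≈ 3.437465.
threshold ≈ 0.50*3.437465 = 1.7187325 ≈ 1.7187.

1.7187


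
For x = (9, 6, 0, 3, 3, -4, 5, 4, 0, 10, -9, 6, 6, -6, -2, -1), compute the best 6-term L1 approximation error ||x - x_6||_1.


Sorted |x_i| descending: [10, 9, 9, 6, 6, 6, 6, 5, 4, 4, 3, 3, 2, 1, 0, 0]
Keep top 6: [10, 9, 9, 6, 6, 6]
Tail entries: [6, 5, 4, 4, 3, 3, 2, 1, 0, 0]
L1 error = sum of tail = 28.

28


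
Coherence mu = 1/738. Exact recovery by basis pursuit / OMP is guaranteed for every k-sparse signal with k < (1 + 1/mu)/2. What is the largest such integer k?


1/mu = 738.
1 + 1/mu = 739.
(1 + 1/mu)/2 = 369.5 is not an integer, so k_max = floor(369.5) = 369.

369


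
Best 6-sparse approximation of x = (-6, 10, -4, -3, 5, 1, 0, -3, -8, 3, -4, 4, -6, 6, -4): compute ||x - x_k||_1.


Sorted |x_i| descending: [10, 8, 6, 6, 6, 5, 4, 4, 4, 4, 3, 3, 3, 1, 0]
Keep top 6: [10, 8, 6, 6, 6, 5]
Tail entries: [4, 4, 4, 4, 3, 3, 3, 1, 0]
L1 error = sum of tail = 26.

26


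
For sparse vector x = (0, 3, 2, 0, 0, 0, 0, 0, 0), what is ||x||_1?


Non-zero entries: [(1, 3), (2, 2)]
Absolute values: [3, 2]
||x||_1 = sum = 5.

5


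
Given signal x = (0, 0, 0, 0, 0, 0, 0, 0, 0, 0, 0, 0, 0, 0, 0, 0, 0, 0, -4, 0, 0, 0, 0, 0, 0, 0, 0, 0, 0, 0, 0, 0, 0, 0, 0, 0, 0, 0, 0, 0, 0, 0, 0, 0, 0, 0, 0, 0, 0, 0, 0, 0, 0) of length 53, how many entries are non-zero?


Non-zero positions: [18].
Sparsity = 1.

1


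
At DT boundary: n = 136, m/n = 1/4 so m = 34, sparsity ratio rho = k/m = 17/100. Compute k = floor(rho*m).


m = 1/4*136 = 34.
rho = 17/100.
rho*m = 17/100*34 = 5.78.
k = floor(5.78) = 5.

5


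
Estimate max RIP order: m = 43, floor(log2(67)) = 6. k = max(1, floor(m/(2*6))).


floor(log2(67)) = 6.
2*6 = 12.
m/(2*floor(log2(n))) = 43/12 ≈ 3.5833.
floor = 3.
k = max(1, 3) = 3.

3


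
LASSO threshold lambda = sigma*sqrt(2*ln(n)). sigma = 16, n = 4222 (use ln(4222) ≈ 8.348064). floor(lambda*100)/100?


ln(4222) ≈ 8.348064.
2*ln(n) ≈ 16.696128.
sqrt(2*ln(n)) ≈ sqrt(16.696128) ≈ 4.08609.
lambda ≈ 16*4.08609 = 65.37744.
floor(lambda*100)/100 = 65.37.

65.37


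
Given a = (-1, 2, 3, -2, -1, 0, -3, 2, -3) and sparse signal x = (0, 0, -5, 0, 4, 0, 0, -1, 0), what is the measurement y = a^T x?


Non-zero terms: ['3*-5', '-1*4', '2*-1']
Products: [-15, -4, -2]
y = sum = -21.

-21


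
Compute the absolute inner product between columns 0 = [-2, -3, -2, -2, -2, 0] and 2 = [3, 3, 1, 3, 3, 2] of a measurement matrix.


Inner product: -2*3 + -3*3 + -2*1 + -2*3 + -2*3 + 0*2
Products: [-6, -9, -2, -6, -6, 0]
Sum = -29.
|dot| = 29.

29


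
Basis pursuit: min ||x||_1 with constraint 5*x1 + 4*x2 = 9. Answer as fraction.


Axis intercepts:
  x1 = 9/5, x2 = 0: L1 = 9/5
  x1 = 0, x2 = 9/4: L1 = 9/4
x* = (9/5, 0)
||x*||_1 = 9/5.

9/5


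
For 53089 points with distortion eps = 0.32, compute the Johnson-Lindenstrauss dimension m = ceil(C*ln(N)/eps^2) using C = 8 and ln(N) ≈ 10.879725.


ln(53089) ≈ 10.879725.
eps^2 = 0.32^2 = 0.1024.
C*ln(N)/eps^2 ≈ 8*10.879725/0.1024 ≈ 849.9785.
m = ceil(849.9785) = 850.

850


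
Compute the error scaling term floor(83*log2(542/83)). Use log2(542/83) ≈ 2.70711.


log2(n/k) = log2(542/83) ≈ 2.70711.
k*log2(n/k) ≈ 83*2.70711 = 224.69013.
floor(224.69013) = 224.

224


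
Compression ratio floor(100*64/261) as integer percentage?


100*m/n = 100*64/261 ≈ 24.5211.
floor = 24.

24


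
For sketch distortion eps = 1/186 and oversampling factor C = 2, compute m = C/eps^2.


1/eps = 186.
(1/eps)^2 = 34596.
m = 2*34596 = 69192.

69192


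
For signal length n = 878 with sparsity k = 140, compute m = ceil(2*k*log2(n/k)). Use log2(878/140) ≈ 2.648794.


log2(n/k) = log2(878/140) ≈ 2.648794.
2*k*log2(n/k) ≈ 2*140*2.648794 = 741.66232.
m = ceil(741.66232) = 742.

742


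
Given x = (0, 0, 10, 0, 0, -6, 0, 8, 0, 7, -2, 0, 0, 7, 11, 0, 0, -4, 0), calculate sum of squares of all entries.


Non-zero entries: [(2, 10), (5, -6), (7, 8), (9, 7), (10, -2), (13, 7), (14, 11), (17, -4)]
Squares: [100, 36, 64, 49, 4, 49, 121, 16]
||x||_2^2 = sum = 439.

439


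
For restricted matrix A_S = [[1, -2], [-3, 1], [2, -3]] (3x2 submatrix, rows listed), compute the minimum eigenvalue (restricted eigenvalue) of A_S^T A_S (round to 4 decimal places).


A_S^T A_S = [[14, -11], [-11, 14]].
trace = 28.
det = 75.
disc = trace^2 - 4*det = 784 - 4*75 = 484.
sqrt(484) = 22.
lam_min = (28 - 22)/2 = 3 = 3.0000.

3.0000


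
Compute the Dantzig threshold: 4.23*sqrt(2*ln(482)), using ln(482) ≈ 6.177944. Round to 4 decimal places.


ln(482) ≈ 6.177944.
2*ln(n) ≈ 12.355888.
sqrt(2*ln(n)) ≈ sqrt(12.355888) ≈ 3.515094.
threshold ≈ 4.23*3.515094 = 14.86884762 ≈ 14.8688.

14.8688


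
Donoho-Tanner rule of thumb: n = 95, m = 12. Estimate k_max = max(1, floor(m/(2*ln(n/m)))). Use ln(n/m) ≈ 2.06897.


n/m = 95/12.
ln(n/m) ≈ 2.06897.
2*ln(n/m) ≈ 4.13794.
m/(2*ln(n/m)) ≈ 12/4.13794 ≈ 2.9.
floor = 2.
k_max = max(1, 2) = 2.

2


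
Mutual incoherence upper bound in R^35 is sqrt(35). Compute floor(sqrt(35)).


5^2 = 25 <= 35 < 36 = 6^2, so 5 <= sqrt(35) < 6.
floor(sqrt(35)) = 5.

5


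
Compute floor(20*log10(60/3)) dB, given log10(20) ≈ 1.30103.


||x||/||e|| = 60/3 = 20.
log10(20) ≈ 1.30103.
20*log10(||x||/||e||) ≈ 20*1.30103 = 26.0206.
floor(26.0206) = 26.

26


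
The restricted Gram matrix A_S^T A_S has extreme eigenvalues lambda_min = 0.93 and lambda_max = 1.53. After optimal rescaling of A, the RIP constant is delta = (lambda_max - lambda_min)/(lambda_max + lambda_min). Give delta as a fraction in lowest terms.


lambda_max - lambda_min = 1.53 - 0.93 = 0.60.
lambda_max + lambda_min = 1.53 + 0.93 = 2.46.
delta = 0.60/2.46 = 60/246 = 10/41.

10/41


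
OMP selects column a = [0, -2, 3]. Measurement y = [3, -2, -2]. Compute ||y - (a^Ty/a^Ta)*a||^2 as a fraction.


a^T a = 13.
a^T y = -2.
coeff = -2/13 = -2/13.
||r||^2 = 217/13.

217/13


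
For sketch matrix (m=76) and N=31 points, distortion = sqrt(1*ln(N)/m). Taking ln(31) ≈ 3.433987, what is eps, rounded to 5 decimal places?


ln(31) ≈ 3.433987.
1*ln(N)/m ≈ 1*3.433987/76 ≈ 0.04518404.
eps = sqrt(0.04518404) ≈ 0.2125654 ≈ 0.21257.

0.21257


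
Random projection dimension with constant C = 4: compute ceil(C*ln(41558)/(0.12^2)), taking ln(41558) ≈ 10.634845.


ln(41558) ≈ 10.634845.
eps^2 = 0.12^2 = 0.0144.
C*ln(N)/eps^2 ≈ 4*10.634845/0.0144 ≈ 2954.1236.
m = ceil(2954.1236) = 2955.

2955


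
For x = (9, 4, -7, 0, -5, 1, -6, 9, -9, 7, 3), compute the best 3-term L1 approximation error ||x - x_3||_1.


Sorted |x_i| descending: [9, 9, 9, 7, 7, 6, 5, 4, 3, 1, 0]
Keep top 3: [9, 9, 9]
Tail entries: [7, 7, 6, 5, 4, 3, 1, 0]
L1 error = sum of tail = 33.

33


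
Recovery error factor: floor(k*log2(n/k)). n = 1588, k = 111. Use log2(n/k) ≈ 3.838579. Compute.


log2(n/k) = log2(1588/111) ≈ 3.838579.
k*log2(n/k) ≈ 111*3.838579 = 426.082269.
floor(426.082269) = 426.

426


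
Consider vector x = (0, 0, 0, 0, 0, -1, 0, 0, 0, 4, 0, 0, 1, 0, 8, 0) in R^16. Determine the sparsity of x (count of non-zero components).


Non-zero positions: [5, 9, 12, 14].
Sparsity = 4.

4


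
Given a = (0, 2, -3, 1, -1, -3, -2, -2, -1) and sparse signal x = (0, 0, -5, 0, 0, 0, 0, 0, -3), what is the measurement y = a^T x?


Non-zero terms: ['-3*-5', '-1*-3']
Products: [15, 3]
y = sum = 18.

18


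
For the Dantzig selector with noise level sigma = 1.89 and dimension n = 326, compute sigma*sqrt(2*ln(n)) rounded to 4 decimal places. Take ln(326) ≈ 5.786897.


ln(326) ≈ 5.786897.
2*ln(n) ≈ 11.573794.
sqrt(2*ln(n)) ≈ sqrt(11.573794) ≈ 3.402028.
threshold ≈ 1.89*3.402028 = 6.42983292 ≈ 6.4298.

6.4298


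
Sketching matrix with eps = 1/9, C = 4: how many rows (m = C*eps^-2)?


1/eps = 9.
(1/eps)^2 = 81.
m = 4*81 = 324.

324


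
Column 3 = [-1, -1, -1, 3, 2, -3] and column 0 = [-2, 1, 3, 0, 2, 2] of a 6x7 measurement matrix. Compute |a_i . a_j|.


Inner product: -1*-2 + -1*1 + -1*3 + 3*0 + 2*2 + -3*2
Products: [2, -1, -3, 0, 4, -6]
Sum = -4.
|dot| = 4.

4


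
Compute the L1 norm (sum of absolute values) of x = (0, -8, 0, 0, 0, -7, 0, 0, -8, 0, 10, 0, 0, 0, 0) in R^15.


Non-zero entries: [(1, -8), (5, -7), (8, -8), (10, 10)]
Absolute values: [8, 7, 8, 10]
||x||_1 = sum = 33.

33


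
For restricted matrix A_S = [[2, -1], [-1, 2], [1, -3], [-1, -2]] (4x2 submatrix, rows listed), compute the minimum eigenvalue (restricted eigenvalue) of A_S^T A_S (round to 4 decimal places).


A_S^T A_S = [[7, -5], [-5, 18]].
trace = 25.
det = 101.
disc = trace^2 - 4*det = 625 - 4*101 = 221.
sqrt(221) ≈ 14.866069.
lam_min = (25 - sqrt(221))/2 ≈ (25 - 14.866069)/2 = 5.0669655 ≈ 5.0670.

5.0670


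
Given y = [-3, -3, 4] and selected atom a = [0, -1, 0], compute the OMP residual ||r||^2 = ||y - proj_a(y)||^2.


a^T a = 1.
a^T y = 3.
coeff = 3/1 = 3.
||r||^2 = 25.

25


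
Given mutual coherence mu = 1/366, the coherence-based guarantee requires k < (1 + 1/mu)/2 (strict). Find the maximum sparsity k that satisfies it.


1/mu = 366.
1 + 1/mu = 367.
(1 + 1/mu)/2 = 183.5 is not an integer, so k_max = floor(183.5) = 183.

183


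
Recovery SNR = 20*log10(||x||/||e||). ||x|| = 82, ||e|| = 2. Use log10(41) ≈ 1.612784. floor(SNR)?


||x||/||e|| = 82/2 = 41.
log10(41) ≈ 1.612784.
20*log10(||x||/||e||) ≈ 20*1.612784 = 32.25568.
floor(32.25568) = 32.

32


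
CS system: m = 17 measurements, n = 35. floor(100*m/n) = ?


100*m/n = 100*17/35 ≈ 48.5714.
floor = 48.

48


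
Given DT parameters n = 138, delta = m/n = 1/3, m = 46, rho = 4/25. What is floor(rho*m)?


m = 1/3*138 = 46.
rho = 4/25.
rho*m = 4/25*46 = 7.36.
k = floor(7.36) = 7.

7


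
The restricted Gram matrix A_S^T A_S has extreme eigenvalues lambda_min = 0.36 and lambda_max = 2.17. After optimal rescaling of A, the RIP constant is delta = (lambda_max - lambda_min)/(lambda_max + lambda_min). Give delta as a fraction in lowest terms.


lambda_max - lambda_min = 2.17 - 0.36 = 1.81.
lambda_max + lambda_min = 2.17 + 0.36 = 2.53.
delta = 1.81/2.53 = 181/253.

181/253


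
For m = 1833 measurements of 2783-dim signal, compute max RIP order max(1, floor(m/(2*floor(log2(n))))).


floor(log2(2783)) = 11.
2*11 = 22.
m/(2*floor(log2(n))) = 1833/22 ≈ 83.3182.
floor = 83.
k = max(1, 83) = 83.

83


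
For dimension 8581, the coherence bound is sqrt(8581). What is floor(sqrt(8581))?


92^2 = 8464 <= 8581 < 8649 = 93^2, so 92 <= sqrt(8581) < 93.
floor(sqrt(8581)) = 92.

92


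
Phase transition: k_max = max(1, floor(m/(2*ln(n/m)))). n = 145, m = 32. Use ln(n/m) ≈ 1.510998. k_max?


n/m = 145/32.
ln(n/m) ≈ 1.510998.
2*ln(n/m) ≈ 3.021996.
m/(2*ln(n/m)) ≈ 32/3.021996 ≈ 10.589.
floor = 10.
k_max = max(1, 10) = 10.

10


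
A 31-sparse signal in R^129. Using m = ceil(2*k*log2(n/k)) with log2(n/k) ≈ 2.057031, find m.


log2(n/k) = log2(129/31) ≈ 2.057031.
2*k*log2(n/k) ≈ 2*31*2.057031 = 127.535922.
m = ceil(127.535922) = 128.

128


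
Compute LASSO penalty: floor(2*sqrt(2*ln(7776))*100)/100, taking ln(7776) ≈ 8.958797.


ln(7776) ≈ 8.958797.
2*ln(n) ≈ 17.917594.
sqrt(2*ln(n)) ≈ sqrt(17.917594) ≈ 4.232918.
lambda ≈ 2*4.232918 = 8.465836.
floor(lambda*100)/100 = 8.46.

8.46


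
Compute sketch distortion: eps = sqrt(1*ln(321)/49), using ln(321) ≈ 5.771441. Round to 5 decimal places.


ln(321) ≈ 5.771441.
1*ln(N)/m ≈ 1*5.771441/49 ≈ 0.11778451.
eps = sqrt(0.11778451) ≈ 0.3431975 ≈ 0.34320.

0.34320


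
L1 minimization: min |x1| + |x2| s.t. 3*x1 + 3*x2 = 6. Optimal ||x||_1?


Axis intercepts:
  x1 = 2, x2 = 0: L1 = 2
  x1 = 0, x2 = 2: L1 = 2
x* = (2, 0)
||x*||_1 = 2.

2


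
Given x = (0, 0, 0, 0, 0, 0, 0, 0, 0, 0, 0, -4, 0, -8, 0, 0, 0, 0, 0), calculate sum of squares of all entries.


Non-zero entries: [(11, -4), (13, -8)]
Squares: [16, 64]
||x||_2^2 = sum = 80.

80


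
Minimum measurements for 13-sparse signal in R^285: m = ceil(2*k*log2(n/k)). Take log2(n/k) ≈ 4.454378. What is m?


log2(n/k) = log2(285/13) ≈ 4.454378.
2*k*log2(n/k) ≈ 2*13*4.454378 = 115.813828.
m = ceil(115.813828) = 116.

116


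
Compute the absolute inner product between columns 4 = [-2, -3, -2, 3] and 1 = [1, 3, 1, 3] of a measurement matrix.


Inner product: -2*1 + -3*3 + -2*1 + 3*3
Products: [-2, -9, -2, 9]
Sum = -4.
|dot| = 4.

4


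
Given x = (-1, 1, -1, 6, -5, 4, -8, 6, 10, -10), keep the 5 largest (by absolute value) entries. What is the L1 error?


Sorted |x_i| descending: [10, 10, 8, 6, 6, 5, 4, 1, 1, 1]
Keep top 5: [10, 10, 8, 6, 6]
Tail entries: [5, 4, 1, 1, 1]
L1 error = sum of tail = 12.

12


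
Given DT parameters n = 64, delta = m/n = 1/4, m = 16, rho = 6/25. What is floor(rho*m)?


m = 1/4*64 = 16.
rho = 6/25.
rho*m = 6/25*16 = 3.84.
k = floor(3.84) = 3.

3


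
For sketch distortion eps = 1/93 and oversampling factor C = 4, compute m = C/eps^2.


1/eps = 93.
(1/eps)^2 = 8649.
m = 4*8649 = 34596.

34596


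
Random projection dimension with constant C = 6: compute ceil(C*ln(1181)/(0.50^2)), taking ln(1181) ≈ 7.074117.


ln(1181) ≈ 7.074117.
eps^2 = 0.50^2 = 0.25.
C*ln(N)/eps^2 ≈ 6*7.074117/0.25 ≈ 169.7788.
m = ceil(169.7788) = 170.

170


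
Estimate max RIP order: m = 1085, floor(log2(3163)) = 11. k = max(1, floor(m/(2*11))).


floor(log2(3163)) = 11.
2*11 = 22.
m/(2*floor(log2(n))) = 1085/22 ≈ 49.3182.
floor = 49.
k = max(1, 49) = 49.

49


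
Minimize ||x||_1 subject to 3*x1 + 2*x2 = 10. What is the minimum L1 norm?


Axis intercepts:
  x1 = 10/3, x2 = 0: L1 = 10/3
  x1 = 0, x2 = 5: L1 = 5
x* = (10/3, 0)
||x*||_1 = 10/3.

10/3


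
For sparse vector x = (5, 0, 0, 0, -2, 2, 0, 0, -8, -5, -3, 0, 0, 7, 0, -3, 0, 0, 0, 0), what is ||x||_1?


Non-zero entries: [(0, 5), (4, -2), (5, 2), (8, -8), (9, -5), (10, -3), (13, 7), (15, -3)]
Absolute values: [5, 2, 2, 8, 5, 3, 7, 3]
||x||_1 = sum = 35.

35


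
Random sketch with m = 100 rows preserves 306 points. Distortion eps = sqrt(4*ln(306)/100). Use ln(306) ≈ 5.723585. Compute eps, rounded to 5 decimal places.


ln(306) ≈ 5.723585.
4*ln(N)/m ≈ 4*5.723585/100 ≈ 0.2289434.
eps = sqrt(0.2289434) ≈ 0.4784803 ≈ 0.47848.

0.47848


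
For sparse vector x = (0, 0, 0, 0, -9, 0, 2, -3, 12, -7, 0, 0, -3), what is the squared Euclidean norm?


Non-zero entries: [(4, -9), (6, 2), (7, -3), (8, 12), (9, -7), (12, -3)]
Squares: [81, 4, 9, 144, 49, 9]
||x||_2^2 = sum = 296.

296


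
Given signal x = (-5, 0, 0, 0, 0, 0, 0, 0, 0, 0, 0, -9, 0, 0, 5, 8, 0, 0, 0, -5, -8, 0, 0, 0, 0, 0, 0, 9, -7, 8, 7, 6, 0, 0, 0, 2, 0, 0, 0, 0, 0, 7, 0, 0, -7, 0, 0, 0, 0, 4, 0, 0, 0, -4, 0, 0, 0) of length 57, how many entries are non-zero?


Non-zero positions: [0, 11, 14, 15, 19, 20, 27, 28, 29, 30, 31, 35, 41, 44, 49, 53].
Sparsity = 16.

16


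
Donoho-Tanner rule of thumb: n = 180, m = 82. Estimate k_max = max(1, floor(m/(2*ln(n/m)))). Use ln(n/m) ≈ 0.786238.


n/m = 180/82 = 90/41.
ln(n/m) ≈ 0.786238.
2*ln(n/m) ≈ 1.572476.
m/(2*ln(n/m)) ≈ 82/1.572476 ≈ 52.1471.
floor = 52.
k_max = max(1, 52) = 52.

52


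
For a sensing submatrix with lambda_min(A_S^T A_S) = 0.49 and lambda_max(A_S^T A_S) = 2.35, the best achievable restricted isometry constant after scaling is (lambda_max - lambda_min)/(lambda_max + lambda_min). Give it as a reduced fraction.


lambda_max - lambda_min = 2.35 - 0.49 = 1.86.
lambda_max + lambda_min = 2.35 + 0.49 = 2.84.
delta = 1.86/2.84 = 186/284 = 93/142.

93/142


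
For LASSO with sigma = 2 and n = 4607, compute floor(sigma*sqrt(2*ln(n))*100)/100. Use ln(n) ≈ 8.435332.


ln(4607) ≈ 8.435332.
2*ln(n) ≈ 16.870664.
sqrt(2*ln(n)) ≈ sqrt(16.870664) ≈ 4.107391.
lambda ≈ 2*4.107391 = 8.214782.
floor(lambda*100)/100 = 8.21.

8.21


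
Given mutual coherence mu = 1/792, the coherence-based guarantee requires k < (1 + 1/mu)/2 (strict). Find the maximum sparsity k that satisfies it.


1/mu = 792.
1 + 1/mu = 793.
(1 + 1/mu)/2 = 396.5 is not an integer, so k_max = floor(396.5) = 396.

396


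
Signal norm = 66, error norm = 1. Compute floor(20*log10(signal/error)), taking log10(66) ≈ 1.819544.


||x||/||e|| = 66/1 = 66.
log10(66) ≈ 1.819544.
20*log10(||x||/||e||) ≈ 20*1.819544 = 36.39088.
floor(36.39088) = 36.

36


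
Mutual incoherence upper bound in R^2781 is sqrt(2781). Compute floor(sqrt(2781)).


52^2 = 2704 <= 2781 < 2809 = 53^2, so 52 <= sqrt(2781) < 53.
floor(sqrt(2781)) = 52.

52


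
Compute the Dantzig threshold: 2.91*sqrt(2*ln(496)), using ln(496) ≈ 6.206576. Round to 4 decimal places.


ln(496) ≈ 6.206576.
2*ln(n) ≈ 12.413152.
sqrt(2*ln(n)) ≈ sqrt(12.413152) ≈ 3.52323.
threshold ≈ 2.91*3.52323 = 10.2525993 ≈ 10.2526.

10.2526


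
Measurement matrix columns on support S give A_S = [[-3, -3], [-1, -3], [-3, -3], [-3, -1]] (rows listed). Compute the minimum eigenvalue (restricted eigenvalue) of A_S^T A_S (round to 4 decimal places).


A_S^T A_S = [[28, 24], [24, 28]].
trace = 56.
det = 208.
disc = trace^2 - 4*det = 3136 - 4*208 = 2304.
sqrt(2304) = 48.
lam_min = (56 - 48)/2 = 4 = 4.0000.

4.0000


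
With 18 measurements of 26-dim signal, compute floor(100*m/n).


100*m/n = 100*18/26 ≈ 69.2308.
floor = 69.

69


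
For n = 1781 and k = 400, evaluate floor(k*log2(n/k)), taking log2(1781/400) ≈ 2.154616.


log2(n/k) = log2(1781/400) ≈ 2.154616.
k*log2(n/k) ≈ 400*2.154616 = 861.8464.
floor(861.8464) = 861.

861


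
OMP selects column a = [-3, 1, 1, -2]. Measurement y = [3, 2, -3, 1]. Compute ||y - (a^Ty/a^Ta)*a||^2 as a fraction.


a^T a = 15.
a^T y = -12.
coeff = -12/15 = -4/5.
||r||^2 = 67/5.

67/5


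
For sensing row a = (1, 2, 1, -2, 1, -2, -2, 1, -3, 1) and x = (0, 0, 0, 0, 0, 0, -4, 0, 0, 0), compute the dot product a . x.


Non-zero terms: ['-2*-4']
Products: [8]
y = sum = 8.

8


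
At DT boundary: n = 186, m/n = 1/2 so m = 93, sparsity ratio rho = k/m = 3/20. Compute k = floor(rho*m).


m = 1/2*186 = 93.
rho = 3/20.
rho*m = 3/20*93 = 13.95.
k = floor(13.95) = 13.

13


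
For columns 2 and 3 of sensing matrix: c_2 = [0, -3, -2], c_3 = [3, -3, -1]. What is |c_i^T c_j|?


Inner product: 0*3 + -3*-3 + -2*-1
Products: [0, 9, 2]
Sum = 11.
|dot| = 11.

11


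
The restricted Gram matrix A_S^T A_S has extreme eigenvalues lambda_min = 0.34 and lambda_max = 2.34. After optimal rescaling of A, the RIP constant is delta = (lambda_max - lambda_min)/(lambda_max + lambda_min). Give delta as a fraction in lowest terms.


lambda_max - lambda_min = 2.34 - 0.34 = 2.00.
lambda_max + lambda_min = 2.34 + 0.34 = 2.68.
delta = 2.00/2.68 = 200/268 = 50/67.

50/67


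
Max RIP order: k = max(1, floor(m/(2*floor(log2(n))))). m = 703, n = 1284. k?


floor(log2(1284)) = 10.
2*10 = 20.
m/(2*floor(log2(n))) = 703/20 ≈ 35.15.
floor = 35.
k = max(1, 35) = 35.

35


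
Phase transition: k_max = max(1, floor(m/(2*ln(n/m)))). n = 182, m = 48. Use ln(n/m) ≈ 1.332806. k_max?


n/m = 182/48 = 91/24.
ln(n/m) ≈ 1.332806.
2*ln(n/m) ≈ 2.665612.
m/(2*ln(n/m)) ≈ 48/2.665612 ≈ 18.0071.
floor = 18.
k_max = max(1, 18) = 18.

18


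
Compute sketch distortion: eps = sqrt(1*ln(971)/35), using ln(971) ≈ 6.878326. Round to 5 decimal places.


ln(971) ≈ 6.878326.
1*ln(N)/m ≈ 1*6.878326/35 ≈ 0.1965236.
eps = sqrt(0.1965236) ≈ 0.4433098 ≈ 0.44331.

0.44331


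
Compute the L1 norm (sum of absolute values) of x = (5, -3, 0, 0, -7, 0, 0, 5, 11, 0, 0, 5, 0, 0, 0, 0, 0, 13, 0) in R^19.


Non-zero entries: [(0, 5), (1, -3), (4, -7), (7, 5), (8, 11), (11, 5), (17, 13)]
Absolute values: [5, 3, 7, 5, 11, 5, 13]
||x||_1 = sum = 49.

49


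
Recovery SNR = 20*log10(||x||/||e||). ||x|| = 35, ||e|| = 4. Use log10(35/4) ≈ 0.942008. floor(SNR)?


||x||/||e|| = 35/4.
log10(35/4) ≈ 0.942008.
20*log10(||x||/||e||) ≈ 20*0.942008 = 18.84016.
floor(18.84016) = 18.

18


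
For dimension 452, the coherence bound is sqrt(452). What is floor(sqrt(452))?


21^2 = 441 <= 452 < 484 = 22^2, so 21 <= sqrt(452) < 22.
floor(sqrt(452)) = 21.

21


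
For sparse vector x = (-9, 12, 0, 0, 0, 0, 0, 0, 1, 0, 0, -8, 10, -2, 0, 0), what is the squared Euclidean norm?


Non-zero entries: [(0, -9), (1, 12), (8, 1), (11, -8), (12, 10), (13, -2)]
Squares: [81, 144, 1, 64, 100, 4]
||x||_2^2 = sum = 394.

394


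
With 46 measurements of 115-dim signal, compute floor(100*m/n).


100*m/n = 100*46/115 ≈ 40.0.
floor = 40.

40


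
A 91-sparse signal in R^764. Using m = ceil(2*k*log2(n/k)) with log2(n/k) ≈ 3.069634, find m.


log2(n/k) = log2(764/91) ≈ 3.069634.
2*k*log2(n/k) ≈ 2*91*3.069634 = 558.673388.
m = ceil(558.673388) = 559.

559


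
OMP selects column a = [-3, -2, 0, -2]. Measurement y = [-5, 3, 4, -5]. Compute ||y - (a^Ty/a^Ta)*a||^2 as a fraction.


a^T a = 17.
a^T y = 19.
coeff = 19/17 = 19/17.
||r||^2 = 914/17.

914/17


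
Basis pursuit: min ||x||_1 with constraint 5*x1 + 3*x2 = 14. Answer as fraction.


Axis intercepts:
  x1 = 14/5, x2 = 0: L1 = 14/5
  x1 = 0, x2 = 14/3: L1 = 14/3
x* = (14/5, 0)
||x*||_1 = 14/5.

14/5


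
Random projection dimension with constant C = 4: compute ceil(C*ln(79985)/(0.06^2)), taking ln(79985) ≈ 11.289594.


ln(79985) ≈ 11.289594.
eps^2 = 0.06^2 = 0.0036.
C*ln(N)/eps^2 ≈ 4*11.289594/0.0036 ≈ 12543.9933.
m = ceil(12543.9933) = 12544.

12544


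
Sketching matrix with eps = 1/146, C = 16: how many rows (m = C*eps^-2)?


1/eps = 146.
(1/eps)^2 = 21316.
m = 16*21316 = 341056.

341056


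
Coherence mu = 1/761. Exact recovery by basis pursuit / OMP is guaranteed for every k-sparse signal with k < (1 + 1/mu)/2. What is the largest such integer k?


1/mu = 761.
1 + 1/mu = 762.
(1 + 1/mu)/2 = 381 is an integer and the inequality is strict, so k_max = 381 - 1 = 380.

380


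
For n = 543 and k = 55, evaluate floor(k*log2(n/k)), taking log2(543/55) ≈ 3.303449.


log2(n/k) = log2(543/55) ≈ 3.303449.
k*log2(n/k) ≈ 55*3.303449 = 181.689695.
floor(181.689695) = 181.

181


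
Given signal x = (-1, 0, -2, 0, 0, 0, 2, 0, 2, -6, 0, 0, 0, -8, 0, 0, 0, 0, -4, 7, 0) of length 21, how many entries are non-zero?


Non-zero positions: [0, 2, 6, 8, 9, 13, 18, 19].
Sparsity = 8.

8


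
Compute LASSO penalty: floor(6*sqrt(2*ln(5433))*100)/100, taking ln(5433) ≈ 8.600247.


ln(5433) ≈ 8.600247.
2*ln(n) ≈ 17.200494.
sqrt(2*ln(n)) ≈ sqrt(17.200494) ≈ 4.147348.
lambda ≈ 6*4.147348 = 24.884088.
floor(lambda*100)/100 = 24.88.

24.88


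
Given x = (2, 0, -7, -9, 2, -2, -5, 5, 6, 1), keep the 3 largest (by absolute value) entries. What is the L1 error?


Sorted |x_i| descending: [9, 7, 6, 5, 5, 2, 2, 2, 1, 0]
Keep top 3: [9, 7, 6]
Tail entries: [5, 5, 2, 2, 2, 1, 0]
L1 error = sum of tail = 17.

17


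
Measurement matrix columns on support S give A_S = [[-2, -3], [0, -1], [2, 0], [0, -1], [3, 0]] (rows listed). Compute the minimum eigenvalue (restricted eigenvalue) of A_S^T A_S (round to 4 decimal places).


A_S^T A_S = [[17, 6], [6, 11]].
trace = 28.
det = 151.
disc = trace^2 - 4*det = 784 - 4*151 = 180.
sqrt(180) ≈ 13.416408.
lam_min = (28 - sqrt(180))/2 ≈ (28 - 13.416408)/2 = 7.291796 ≈ 7.2918.

7.2918


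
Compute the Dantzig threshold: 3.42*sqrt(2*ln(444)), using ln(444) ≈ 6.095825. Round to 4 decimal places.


ln(444) ≈ 6.095825.
2*ln(n) ≈ 12.19165.
sqrt(2*ln(n)) ≈ sqrt(12.19165) ≈ 3.491654.
threshold ≈ 3.42*3.491654 = 11.94145668 ≈ 11.9415.

11.9415


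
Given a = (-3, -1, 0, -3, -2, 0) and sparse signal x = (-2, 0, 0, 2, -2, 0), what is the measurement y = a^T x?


Non-zero terms: ['-3*-2', '-3*2', '-2*-2']
Products: [6, -6, 4]
y = sum = 4.

4


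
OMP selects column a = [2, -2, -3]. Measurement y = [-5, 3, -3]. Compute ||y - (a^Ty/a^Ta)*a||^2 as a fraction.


a^T a = 17.
a^T y = -7.
coeff = -7/17 = -7/17.
||r||^2 = 682/17.

682/17


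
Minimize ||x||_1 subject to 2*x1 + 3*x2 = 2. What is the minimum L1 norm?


Axis intercepts:
  x1 = 1, x2 = 0: L1 = 1
  x1 = 0, x2 = 2/3: L1 = 2/3
x* = (0, 2/3)
||x*||_1 = 2/3.

2/3


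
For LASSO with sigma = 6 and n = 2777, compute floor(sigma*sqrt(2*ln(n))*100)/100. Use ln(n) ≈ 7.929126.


ln(2777) ≈ 7.929126.
2*ln(n) ≈ 15.858252.
sqrt(2*ln(n)) ≈ sqrt(15.858252) ≈ 3.982242.
lambda ≈ 6*3.982242 = 23.893452.
floor(lambda*100)/100 = 23.89.

23.89


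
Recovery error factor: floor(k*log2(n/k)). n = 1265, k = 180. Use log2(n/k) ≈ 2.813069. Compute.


log2(n/k) = log2(1265/180) ≈ 2.813069.
k*log2(n/k) ≈ 180*2.813069 = 506.35242.
floor(506.35242) = 506.

506


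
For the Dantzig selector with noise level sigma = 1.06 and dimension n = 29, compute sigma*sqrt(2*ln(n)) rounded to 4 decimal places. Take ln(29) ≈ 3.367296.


ln(29) ≈ 3.367296.
2*ln(n) ≈ 6.734592.
sqrt(2*ln(n)) ≈ sqrt(6.734592) ≈ 2.595109.
threshold ≈ 1.06*2.595109 = 2.75081554 ≈ 2.7508.

2.7508


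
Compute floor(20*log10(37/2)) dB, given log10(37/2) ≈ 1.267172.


||x||/||e|| = 37/2.
log10(37/2) ≈ 1.267172.
20*log10(||x||/||e||) ≈ 20*1.267172 = 25.34344.
floor(25.34344) = 25.

25


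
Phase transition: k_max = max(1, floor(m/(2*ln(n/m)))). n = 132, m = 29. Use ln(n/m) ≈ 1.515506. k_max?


n/m = 132/29.
ln(n/m) ≈ 1.515506.
2*ln(n/m) ≈ 3.031012.
m/(2*ln(n/m)) ≈ 29/3.031012 ≈ 9.5678.
floor = 9.
k_max = max(1, 9) = 9.

9


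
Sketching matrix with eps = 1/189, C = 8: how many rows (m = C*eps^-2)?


1/eps = 189.
(1/eps)^2 = 35721.
m = 8*35721 = 285768.

285768


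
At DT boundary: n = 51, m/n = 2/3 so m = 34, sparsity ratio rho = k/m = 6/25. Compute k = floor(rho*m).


m = 2/3*51 = 34.
rho = 6/25.
rho*m = 6/25*34 = 8.16.
k = floor(8.16) = 8.

8


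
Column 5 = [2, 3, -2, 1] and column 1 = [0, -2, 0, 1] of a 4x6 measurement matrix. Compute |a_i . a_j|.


Inner product: 2*0 + 3*-2 + -2*0 + 1*1
Products: [0, -6, 0, 1]
Sum = -5.
|dot| = 5.

5


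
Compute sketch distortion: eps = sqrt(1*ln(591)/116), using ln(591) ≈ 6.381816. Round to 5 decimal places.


ln(591) ≈ 6.381816.
1*ln(N)/m ≈ 1*6.381816/116 ≈ 0.05501566.
eps = sqrt(0.05501566) ≈ 0.2345542 ≈ 0.23455.

0.23455


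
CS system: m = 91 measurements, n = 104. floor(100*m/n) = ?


100*m/n = 100*91/104 ≈ 87.5.
floor = 87.

87


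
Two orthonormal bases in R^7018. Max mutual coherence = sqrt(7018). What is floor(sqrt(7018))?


83^2 = 6889 <= 7018 < 7056 = 84^2, so 83 <= sqrt(7018) < 84.
floor(sqrt(7018)) = 83.

83


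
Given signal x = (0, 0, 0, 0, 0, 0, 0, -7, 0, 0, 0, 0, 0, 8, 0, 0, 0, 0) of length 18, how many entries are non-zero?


Non-zero positions: [7, 13].
Sparsity = 2.

2


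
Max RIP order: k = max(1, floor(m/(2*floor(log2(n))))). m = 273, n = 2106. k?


floor(log2(2106)) = 11.
2*11 = 22.
m/(2*floor(log2(n))) = 273/22 ≈ 12.4091.
floor = 12.
k = max(1, 12) = 12.

12


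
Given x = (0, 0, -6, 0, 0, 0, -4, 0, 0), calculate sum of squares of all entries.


Non-zero entries: [(2, -6), (6, -4)]
Squares: [36, 16]
||x||_2^2 = sum = 52.

52


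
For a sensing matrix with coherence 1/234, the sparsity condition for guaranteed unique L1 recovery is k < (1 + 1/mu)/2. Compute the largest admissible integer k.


1/mu = 234.
1 + 1/mu = 235.
(1 + 1/mu)/2 = 117.5 is not an integer, so k_max = floor(117.5) = 117.

117


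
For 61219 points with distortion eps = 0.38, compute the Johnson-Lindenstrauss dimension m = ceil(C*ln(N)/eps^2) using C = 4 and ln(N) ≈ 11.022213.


ln(61219) ≈ 11.022213.
eps^2 = 0.38^2 = 0.1444.
C*ln(N)/eps^2 ≈ 4*11.022213/0.1444 ≈ 305.3245.
m = ceil(305.3245) = 306.

306


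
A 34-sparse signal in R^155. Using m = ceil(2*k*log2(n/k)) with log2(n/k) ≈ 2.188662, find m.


log2(n/k) = log2(155/34) ≈ 2.188662.
2*k*log2(n/k) ≈ 2*34*2.188662 = 148.829016.
m = ceil(148.829016) = 149.

149


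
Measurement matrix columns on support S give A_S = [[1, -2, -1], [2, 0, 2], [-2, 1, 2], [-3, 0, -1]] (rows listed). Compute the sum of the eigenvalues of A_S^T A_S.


Sum of eigenvalues of A_S^T A_S = trace(A_S^T A_S) = sum of squared column norms of A_S.
A_S^T A_S diagonal: [18, 5, 10].
trace = 18 + 5 + 10 = 33.

33


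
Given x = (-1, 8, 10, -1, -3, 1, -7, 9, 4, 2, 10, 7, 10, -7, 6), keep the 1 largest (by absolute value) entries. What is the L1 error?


Sorted |x_i| descending: [10, 10, 10, 9, 8, 7, 7, 7, 6, 4, 3, 2, 1, 1, 1]
Keep top 1: [10]
Tail entries: [10, 10, 9, 8, 7, 7, 7, 6, 4, 3, 2, 1, 1, 1]
L1 error = sum of tail = 76.

76


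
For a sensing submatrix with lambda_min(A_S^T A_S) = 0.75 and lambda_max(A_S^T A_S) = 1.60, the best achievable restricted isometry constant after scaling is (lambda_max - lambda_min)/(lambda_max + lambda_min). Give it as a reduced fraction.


lambda_max - lambda_min = 1.60 - 0.75 = 0.85.
lambda_max + lambda_min = 1.60 + 0.75 = 2.35.
delta = 0.85/2.35 = 85/235 = 17/47.

17/47


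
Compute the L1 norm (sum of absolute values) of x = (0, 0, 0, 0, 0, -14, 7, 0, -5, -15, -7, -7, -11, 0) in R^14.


Non-zero entries: [(5, -14), (6, 7), (8, -5), (9, -15), (10, -7), (11, -7), (12, -11)]
Absolute values: [14, 7, 5, 15, 7, 7, 11]
||x||_1 = sum = 66.

66


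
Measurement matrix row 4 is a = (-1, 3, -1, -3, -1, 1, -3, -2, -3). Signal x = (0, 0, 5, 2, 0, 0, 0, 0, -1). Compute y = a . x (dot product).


Non-zero terms: ['-1*5', '-3*2', '-3*-1']
Products: [-5, -6, 3]
y = sum = -8.

-8


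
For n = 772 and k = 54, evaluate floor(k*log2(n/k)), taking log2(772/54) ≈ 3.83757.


log2(n/k) = log2(772/54) ≈ 3.83757.
k*log2(n/k) ≈ 54*3.83757 = 207.22878.
floor(207.22878) = 207.

207


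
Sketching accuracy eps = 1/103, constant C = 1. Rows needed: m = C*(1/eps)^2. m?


1/eps = 103.
(1/eps)^2 = 10609.
m = 1*10609 = 10609.

10609


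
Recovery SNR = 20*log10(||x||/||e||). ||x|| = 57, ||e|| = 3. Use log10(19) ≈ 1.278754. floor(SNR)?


||x||/||e|| = 57/3 = 19.
log10(19) ≈ 1.278754.
20*log10(||x||/||e||) ≈ 20*1.278754 = 25.57508.
floor(25.57508) = 25.

25


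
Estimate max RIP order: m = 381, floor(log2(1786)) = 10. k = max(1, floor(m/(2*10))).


floor(log2(1786)) = 10.
2*10 = 20.
m/(2*floor(log2(n))) = 381/20 ≈ 19.05.
floor = 19.
k = max(1, 19) = 19.

19


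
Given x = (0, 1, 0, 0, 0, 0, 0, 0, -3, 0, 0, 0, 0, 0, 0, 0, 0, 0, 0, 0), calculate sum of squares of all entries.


Non-zero entries: [(1, 1), (8, -3)]
Squares: [1, 9]
||x||_2^2 = sum = 10.

10


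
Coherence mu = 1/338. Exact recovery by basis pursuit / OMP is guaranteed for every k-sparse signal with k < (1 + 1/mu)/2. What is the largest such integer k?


1/mu = 338.
1 + 1/mu = 339.
(1 + 1/mu)/2 = 169.5 is not an integer, so k_max = floor(169.5) = 169.

169


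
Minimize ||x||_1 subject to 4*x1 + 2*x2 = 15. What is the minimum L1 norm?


Axis intercepts:
  x1 = 15/4, x2 = 0: L1 = 15/4
  x1 = 0, x2 = 15/2: L1 = 15/2
x* = (15/4, 0)
||x*||_1 = 15/4.

15/4


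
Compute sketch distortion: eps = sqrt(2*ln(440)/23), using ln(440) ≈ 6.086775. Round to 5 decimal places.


ln(440) ≈ 6.086775.
2*ln(N)/m ≈ 2*6.086775/23 ≈ 0.52928478.
eps = sqrt(0.52928478) ≈ 0.7275196 ≈ 0.72752.

0.72752


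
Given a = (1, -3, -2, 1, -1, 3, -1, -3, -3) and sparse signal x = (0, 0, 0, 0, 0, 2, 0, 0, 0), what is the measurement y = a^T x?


Non-zero terms: ['3*2']
Products: [6]
y = sum = 6.

6


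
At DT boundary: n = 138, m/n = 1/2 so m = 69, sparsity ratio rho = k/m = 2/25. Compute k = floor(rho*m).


m = 1/2*138 = 69.
rho = 2/25.
rho*m = 2/25*69 = 5.52.
k = floor(5.52) = 5.

5


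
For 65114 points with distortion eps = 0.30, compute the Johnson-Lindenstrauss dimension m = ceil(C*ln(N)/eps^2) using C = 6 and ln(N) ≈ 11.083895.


ln(65114) ≈ 11.083895.
eps^2 = 0.30^2 = 0.09.
C*ln(N)/eps^2 ≈ 6*11.083895/0.09 ≈ 738.9263.
m = ceil(738.9263) = 739.

739


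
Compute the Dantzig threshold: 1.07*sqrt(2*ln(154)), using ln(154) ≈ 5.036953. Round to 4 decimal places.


ln(154) ≈ 5.036953.
2*ln(n) ≈ 10.073906.
sqrt(2*ln(n)) ≈ sqrt(10.073906) ≈ 3.173942.
threshold ≈ 1.07*3.173942 = 3.39611794 ≈ 3.3961.

3.3961


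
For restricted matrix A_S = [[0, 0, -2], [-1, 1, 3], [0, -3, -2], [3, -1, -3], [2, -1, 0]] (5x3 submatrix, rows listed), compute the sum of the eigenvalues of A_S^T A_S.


Sum of eigenvalues of A_S^T A_S = trace(A_S^T A_S) = sum of squared column norms of A_S.
A_S^T A_S diagonal: [14, 12, 26].
trace = 14 + 12 + 26 = 52.

52


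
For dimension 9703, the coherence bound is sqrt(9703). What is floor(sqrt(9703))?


98^2 = 9604 <= 9703 < 9801 = 99^2, so 98 <= sqrt(9703) < 99.
floor(sqrt(9703)) = 98.

98


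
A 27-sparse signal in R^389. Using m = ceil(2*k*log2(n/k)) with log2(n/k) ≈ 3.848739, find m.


log2(n/k) = log2(389/27) ≈ 3.848739.
2*k*log2(n/k) ≈ 2*27*3.848739 = 207.831906.
m = ceil(207.831906) = 208.

208


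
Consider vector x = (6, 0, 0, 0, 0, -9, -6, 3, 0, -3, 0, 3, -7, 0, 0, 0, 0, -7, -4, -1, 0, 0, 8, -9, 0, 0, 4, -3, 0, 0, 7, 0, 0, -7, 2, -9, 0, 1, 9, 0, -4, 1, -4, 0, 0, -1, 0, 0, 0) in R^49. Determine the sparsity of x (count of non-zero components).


Non-zero positions: [0, 5, 6, 7, 9, 11, 12, 17, 18, 19, 22, 23, 26, 27, 30, 33, 34, 35, 37, 38, 40, 41, 42, 45].
Sparsity = 24.

24
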